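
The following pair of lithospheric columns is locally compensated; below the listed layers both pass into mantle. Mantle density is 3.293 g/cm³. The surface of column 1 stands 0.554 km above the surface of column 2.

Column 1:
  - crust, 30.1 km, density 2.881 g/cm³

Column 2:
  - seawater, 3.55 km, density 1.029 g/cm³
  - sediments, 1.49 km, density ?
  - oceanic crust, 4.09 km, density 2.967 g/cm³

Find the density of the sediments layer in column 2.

Take the compensation level at the base of the deeper column (depth z_c below the surface of column 1) and equate Σ ρ_i t_i down to z_c; mantle fills any gap and the z_c terms cancel.
Column 1: 30.1×2.881 + (z_c − 30.1)×3.293
Column 2: 0.554×0 + 3.55×1.029 + 1.49×ρ + 4.09×2.967 + (z_c − 0.554 − 9.13)×3.293
The z_c×3.293 term appears on both sides and cancels. Collect the known terms of each column as K = Σ(ρt)_known − 3.293 × (depth of known layers): K_1 = 86.7181 − 3.293×30.1 = −12.4012; K_2 = 15.78798 − 3.293×(0.554 + 9.13) = −16.101432.
Balance: K_1 = K_2 + 1.49×ρ, so ρ = (K_1 − K_2)/1.49 = 3.70023/1.49 = 2.48 g/cm³.

2.48 g/cm³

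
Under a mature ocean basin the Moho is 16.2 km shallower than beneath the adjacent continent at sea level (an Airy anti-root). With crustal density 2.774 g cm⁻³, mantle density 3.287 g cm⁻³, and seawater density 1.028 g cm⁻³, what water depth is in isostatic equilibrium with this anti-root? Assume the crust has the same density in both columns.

4.76 km

Replacing a thickness d of crust by seawater at the top must be balanced by replacing crust with mantle at the base: d (ρ_c − ρ_w) = a (ρ_m − ρ_c).
d = a (ρ_m − ρ_c)/(ρ_c − ρ_w) = 16.2 km × 0.513/1.746 = 4.76 km.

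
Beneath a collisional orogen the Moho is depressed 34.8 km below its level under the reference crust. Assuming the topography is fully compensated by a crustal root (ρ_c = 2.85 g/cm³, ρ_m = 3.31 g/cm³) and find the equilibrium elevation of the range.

In Airy isostatic equilibrium: ρ_c h = (ρ_m − ρ_c) r.
h = r (ρ_m − ρ_c) / ρ_c = 34.8 km × (3.31 − 2.85) / 2.85 = 5.62 km.

5.62 km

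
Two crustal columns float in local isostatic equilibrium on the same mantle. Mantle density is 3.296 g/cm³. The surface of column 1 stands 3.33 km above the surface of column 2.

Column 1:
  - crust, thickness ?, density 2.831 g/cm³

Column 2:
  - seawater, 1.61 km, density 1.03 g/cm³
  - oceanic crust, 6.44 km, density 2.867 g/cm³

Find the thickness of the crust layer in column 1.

Take the compensation level at the base of the deeper column (depth z_c below the surface of column 1) and equate Σ ρ_i t_i down to z_c; mantle fills any gap and the z_c terms cancel.
Column 1: x×2.831 + (z_c − 0 − x)×3.296
Column 2: 3.33×0 + 1.61×1.03 + 6.44×2.867 + (z_c − 3.33 − 8.05)×3.296
The z_c×3.296 term appears on both sides and cancels. Collect the known terms of each column as K = Σ(ρt)_known − 3.296 × (depth of known layers): K_1 = 0 − 3.296×0 = 0; K_2 = 20.12178 − 3.296×(3.33 + 8.05) = −17.3867.
Balance: K_1 − x×(3.296 − 2.831) = K_2, so x = (K_1 − K_2)/(3.296 − 2.831) = 17.3867/0.465 = 37.4 km.

37.4 km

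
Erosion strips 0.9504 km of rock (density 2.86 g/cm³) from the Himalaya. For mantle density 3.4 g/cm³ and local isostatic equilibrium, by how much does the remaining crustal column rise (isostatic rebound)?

0.799 km

Unloading: uplift u = e ρ_c/ρ_m = 0.9504 km × 2.86/3.4 = 0.799 km.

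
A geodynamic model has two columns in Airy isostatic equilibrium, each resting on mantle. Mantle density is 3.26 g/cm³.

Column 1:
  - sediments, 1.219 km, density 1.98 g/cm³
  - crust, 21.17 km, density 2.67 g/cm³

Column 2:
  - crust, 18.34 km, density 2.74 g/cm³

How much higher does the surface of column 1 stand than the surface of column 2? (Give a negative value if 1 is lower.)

1.38 km

For any compensation level in the mantle, the mantle terms cancel and isostasy reduces to e = (Σt_1 − Σt_2) − (Σ(ρt)_1 − Σ(ρt)_2) / ρ_m.
Σt_1 = 22.389 km; Σt_2 = 18.34 km; Σ(ρt)_1 = 58.93752; Σ(ρt)_2 = 50.2516 (in km·g/cm³).
e = (22.389 − 18.34) − (58.93752 − 50.2516) / 3.26 = 1.38 km.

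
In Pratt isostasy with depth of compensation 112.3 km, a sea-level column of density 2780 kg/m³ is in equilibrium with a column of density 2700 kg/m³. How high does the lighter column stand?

3.33 km

ρ_ref D = ρ (D + h) → h = D (ρ_ref − ρ)/ρ.
h = 112.3 km × (2780 − 2700)/2700 = 3.33 km.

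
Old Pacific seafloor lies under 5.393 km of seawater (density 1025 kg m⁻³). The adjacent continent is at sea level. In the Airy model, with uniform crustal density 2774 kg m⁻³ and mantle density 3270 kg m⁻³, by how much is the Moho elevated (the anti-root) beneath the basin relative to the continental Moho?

Isostatic balance requires: replacing crust with seawater at the top is compensated by replacing crust with mantle at the base: d (ρ_c − ρ_w) = a (ρ_m − ρ_c).
a = d (ρ_c − ρ_w)/(ρ_m − ρ_c) = 5.393 km × 1749/496 = 19 km.

19 km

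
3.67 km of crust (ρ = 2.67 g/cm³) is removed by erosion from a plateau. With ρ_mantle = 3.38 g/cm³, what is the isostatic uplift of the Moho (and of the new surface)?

Unloading: uplift u = e ρ_c/ρ_m = 3.67 km × 2.67/3.38 = 2.9 km.

2.9 km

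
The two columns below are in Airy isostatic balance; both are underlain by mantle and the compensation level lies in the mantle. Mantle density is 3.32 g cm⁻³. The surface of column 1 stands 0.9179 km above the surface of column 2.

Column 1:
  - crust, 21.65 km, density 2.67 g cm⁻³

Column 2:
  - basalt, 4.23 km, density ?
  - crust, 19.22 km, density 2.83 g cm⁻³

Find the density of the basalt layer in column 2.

Take the compensation level at the base of the deeper column (depth z_c below the surface of column 1) and equate Σ ρ_i t_i down to z_c; mantle fills any gap and the z_c terms cancel.
Column 1: 21.65×2.67 + (z_c − 21.65)×3.32
Column 2: 0.9179×0 + 4.23×ρ + 19.22×2.83 + (z_c − 0.9179 − 23.45)×3.32
The z_c×3.32 term appears on both sides and cancels. Collect the known terms of each column as K = Σ(ρt)_known − 3.32 × (depth of known layers): K_1 = 57.8055 − 3.32×21.65 = −14.0725; K_2 = 54.3926 − 3.32×(0.9179 + 23.45) = −26.508828.
Balance: K_1 = K_2 + 4.23×ρ, so ρ = (K_1 − K_2)/4.23 = 12.4363/4.23 = 2.94 g cm⁻³.

2.94 g cm⁻³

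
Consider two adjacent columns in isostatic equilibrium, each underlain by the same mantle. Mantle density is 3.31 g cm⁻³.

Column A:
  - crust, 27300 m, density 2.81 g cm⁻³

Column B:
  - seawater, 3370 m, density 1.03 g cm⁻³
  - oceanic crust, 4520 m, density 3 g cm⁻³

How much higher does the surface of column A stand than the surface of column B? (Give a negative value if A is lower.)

For any compensation level in the mantle, the mantle terms cancel and isostasy reduces to e = (Σt_A − Σt_B) − (Σ(ρt)_A − Σ(ρt)_B) / ρ_m.
Σt_A = 27300 m; Σt_B = 7890 m; Σ(ρt)_A = 76713; Σ(ρt)_B = 17031.1 (in m·g cm⁻³).
e = (27300 − 7890) − (76713 − 17031.1) / 3.31 = 1380 m.

1380 m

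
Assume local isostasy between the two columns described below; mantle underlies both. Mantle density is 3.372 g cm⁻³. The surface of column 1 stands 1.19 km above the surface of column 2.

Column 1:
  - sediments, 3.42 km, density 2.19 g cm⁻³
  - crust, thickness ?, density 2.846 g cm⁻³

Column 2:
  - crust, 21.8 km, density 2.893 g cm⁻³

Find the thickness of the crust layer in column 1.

19.8 km

Take the compensation level at the base of the deeper column (depth z_c below the surface of column 1) and equate Σ ρ_i t_i down to z_c; mantle fills any gap and the z_c terms cancel.
Column 1: 3.42×2.19 + x×2.846 + (z_c − 3.42 − x)×3.372
Column 2: 1.19×0 + 21.8×2.893 + (z_c − 1.19 − 21.8)×3.372
The z_c×3.372 term appears on both sides and cancels. Collect the known terms of each column as K = Σ(ρt)_known − 3.372 × (depth of known layers): K_1 = 7.4898 − 3.372×3.42 = −4.04244; K_2 = 63.0674 − 3.372×(1.19 + 21.8) = −14.45488.
Balance: K_1 − x×(3.372 − 2.846) = K_2, so x = (K_1 − K_2)/(3.372 − 2.846) = 10.4124/0.526 = 19.8 km.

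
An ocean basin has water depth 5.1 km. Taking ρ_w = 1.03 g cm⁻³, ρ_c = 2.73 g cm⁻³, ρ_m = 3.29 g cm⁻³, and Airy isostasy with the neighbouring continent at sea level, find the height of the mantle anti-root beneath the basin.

For local isostatic compensation: replacing crust with seawater at the top is compensated by replacing crust with mantle at the base: d (ρ_c − ρ_w) = a (ρ_m − ρ_c).
a = d (ρ_c − ρ_w)/(ρ_m − ρ_c) = 5.1 km × 1.7/0.56 = 15.5 km.

15.5 km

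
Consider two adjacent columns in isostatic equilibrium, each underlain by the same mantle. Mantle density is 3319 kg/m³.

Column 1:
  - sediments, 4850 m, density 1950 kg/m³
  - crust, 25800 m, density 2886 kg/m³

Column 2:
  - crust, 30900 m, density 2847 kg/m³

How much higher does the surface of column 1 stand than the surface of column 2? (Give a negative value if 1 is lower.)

972 m

For any compensation level in the mantle, the mantle terms cancel and isostasy reduces to e = (Σt_1 − Σt_2) − (Σ(ρt)_1 − Σ(ρt)_2) / ρ_m.
Σt_1 = 30650 m; Σt_2 = 30900 m; Σ(ρt)_1 = 83916300; Σ(ρt)_2 = 87972300 (in m·kg/m³).
e = (30650 − 30900) − (83916300 − 87972300) / 3319 = 972 m.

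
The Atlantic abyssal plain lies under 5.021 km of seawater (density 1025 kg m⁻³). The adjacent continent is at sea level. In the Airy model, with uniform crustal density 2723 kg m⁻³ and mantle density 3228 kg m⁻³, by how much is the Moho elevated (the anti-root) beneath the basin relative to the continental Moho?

Equating mass per unit area of the two columns: replacing crust with seawater at the top is compensated by replacing crust with mantle at the base: d (ρ_c − ρ_w) = a (ρ_m − ρ_c).
a = d (ρ_c − ρ_w)/(ρ_m − ρ_c) = 5.021 km × 1698/505 = 16.9 km.

16.9 km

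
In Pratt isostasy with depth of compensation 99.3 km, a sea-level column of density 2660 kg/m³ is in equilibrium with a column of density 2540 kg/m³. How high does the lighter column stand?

ρ_ref D = ρ (D + h) → h = D (ρ_ref − ρ)/ρ.
h = 99.3 km × (2660 − 2540)/2540 = 4.69 km.

4.69 km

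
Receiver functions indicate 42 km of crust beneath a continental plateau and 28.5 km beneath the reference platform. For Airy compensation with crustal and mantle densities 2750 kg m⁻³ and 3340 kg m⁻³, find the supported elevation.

2.38 km

Excess crust Δ = 42 km − 28.5 km = 13.5 km, split between elevation h and root r with h + r = Δ.
Airy balance ρ_c h = (ρ_m − ρ_c) r gives r = h ρ_c/(ρ_m − ρ_c), so h (1 + ρ_c/(ρ_m − ρ_c)) = Δ, i.e. h = Δ (ρ_m − ρ_c)/ρ_m.
h = 13.5 km × 590/3340 = 2.38 km.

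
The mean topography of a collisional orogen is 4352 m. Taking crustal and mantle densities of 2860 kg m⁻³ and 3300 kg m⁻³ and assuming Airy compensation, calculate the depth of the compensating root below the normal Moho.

By Archimedes' principle applied to the lithosphere: the weight of the topography is balanced by the buoyancy of the root, ρ_c h = (ρ_m − ρ_c) r.
r = h · ρ_c / (ρ_m − ρ_c) = 4352 m × 2860 / (3300 − 2860) = 28300 m.

28300 m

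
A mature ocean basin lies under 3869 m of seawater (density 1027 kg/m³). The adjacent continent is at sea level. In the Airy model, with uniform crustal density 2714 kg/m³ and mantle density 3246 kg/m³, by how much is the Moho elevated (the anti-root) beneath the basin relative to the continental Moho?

12300 m

Isostatic balance requires: replacing crust with seawater at the top is compensated by replacing crust with mantle at the base: d (ρ_c − ρ_w) = a (ρ_m − ρ_c).
a = d (ρ_c − ρ_w)/(ρ_m − ρ_c) = 3869 m × 1687/532 = 12300 m.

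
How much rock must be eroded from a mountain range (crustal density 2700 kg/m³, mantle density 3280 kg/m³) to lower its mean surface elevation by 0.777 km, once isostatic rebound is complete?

4.39 km

Net drop Δ = e − u = e − e ρ_c/ρ_m = e (ρ_m − ρ_c)/ρ_m.
e = Δ ρ_m/(ρ_m − ρ_c) = 0.777 km × 3280/580 = 4.39 km.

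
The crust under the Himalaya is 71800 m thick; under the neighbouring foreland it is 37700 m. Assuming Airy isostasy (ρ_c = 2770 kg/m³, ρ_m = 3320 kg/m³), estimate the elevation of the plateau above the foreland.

Excess crust Δ = 71800 m − 37700 m = 34100 m, split between elevation h and root r with h + r = Δ.
Airy balance ρ_c h = (ρ_m − ρ_c) r gives r = h ρ_c/(ρ_m − ρ_c), so h (1 + ρ_c/(ρ_m − ρ_c)) = Δ, i.e. h = Δ (ρ_m − ρ_c)/ρ_m.
h = 34100 m × 550/3320 = 5650 m.

5650 m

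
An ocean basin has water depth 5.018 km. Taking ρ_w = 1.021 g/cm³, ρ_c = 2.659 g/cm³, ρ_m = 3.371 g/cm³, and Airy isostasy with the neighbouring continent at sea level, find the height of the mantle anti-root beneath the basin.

11.5 km

In Airy isostatic equilibrium: replacing crust with seawater at the top is compensated by replacing crust with mantle at the base: d (ρ_c − ρ_w) = a (ρ_m − ρ_c).
a = d (ρ_c − ρ_w)/(ρ_m − ρ_c) = 5.018 km × 1.638/0.712 = 11.5 km.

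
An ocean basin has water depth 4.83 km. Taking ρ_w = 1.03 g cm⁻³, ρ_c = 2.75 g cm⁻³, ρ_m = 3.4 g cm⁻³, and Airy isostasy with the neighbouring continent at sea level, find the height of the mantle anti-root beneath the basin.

In Airy isostatic equilibrium: replacing crust with seawater at the top is compensated by replacing crust with mantle at the base: d (ρ_c − ρ_w) = a (ρ_m − ρ_c).
a = d (ρ_c − ρ_w)/(ρ_m − ρ_c) = 4.83 km × 1.72/0.65 = 12.8 km.

12.8 km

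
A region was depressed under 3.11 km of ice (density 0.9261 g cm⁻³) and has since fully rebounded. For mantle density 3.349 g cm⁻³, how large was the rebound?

Removing the load lets mantle flow back in; uplift u satisfies ρ_ice t = ρ_m u.
u = t ρ_ice/ρ_m = 3.11 km × 0.9261/3.349 = 0.86 km.

0.86 km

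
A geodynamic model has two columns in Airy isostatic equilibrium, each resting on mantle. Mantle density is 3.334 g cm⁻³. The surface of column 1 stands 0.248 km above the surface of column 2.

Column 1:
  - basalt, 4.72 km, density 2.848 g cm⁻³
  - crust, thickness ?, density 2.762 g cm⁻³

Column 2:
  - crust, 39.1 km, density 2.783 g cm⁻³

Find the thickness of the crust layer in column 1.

35.1 km

Take the compensation level at the base of the deeper column (depth z_c below the surface of column 1) and equate Σ ρ_i t_i down to z_c; mantle fills any gap and the z_c terms cancel.
Column 1: 4.72×2.848 + x×2.762 + (z_c − 4.72 − x)×3.334
Column 2: 0.248×0 + 39.1×2.783 + (z_c − 0.248 − 39.1)×3.334
The z_c×3.334 term appears on both sides and cancels. Collect the known terms of each column as K = Σ(ρt)_known − 3.334 × (depth of known layers): K_1 = 13.44256 − 3.334×4.72 = −2.29392; K_2 = 108.8153 − 3.334×(0.248 + 39.1) = −22.370932.
Balance: K_1 − x×(3.334 − 2.762) = K_2, so x = (K_1 − K_2)/(3.334 − 2.762) = 20.077/0.572 = 35.1 km.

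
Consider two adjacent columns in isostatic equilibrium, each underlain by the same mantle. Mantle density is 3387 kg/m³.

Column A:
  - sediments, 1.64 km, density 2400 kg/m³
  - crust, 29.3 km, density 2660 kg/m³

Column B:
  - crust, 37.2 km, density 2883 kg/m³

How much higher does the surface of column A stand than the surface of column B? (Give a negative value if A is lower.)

1.23 km

For any compensation level in the mantle, the mantle terms cancel and isostasy reduces to e = (Σt_A − Σt_B) − (Σ(ρt)_A − Σ(ρt)_B) / ρ_m.
Σt_A = 30.94 km; Σt_B = 37.2 km; Σ(ρt)_A = 81874; Σ(ρt)_B = 107247.6 (in km·kg/m³).
e = (30.94 − 37.2) − (81874 − 107247.6) / 3387 = 1.23 km.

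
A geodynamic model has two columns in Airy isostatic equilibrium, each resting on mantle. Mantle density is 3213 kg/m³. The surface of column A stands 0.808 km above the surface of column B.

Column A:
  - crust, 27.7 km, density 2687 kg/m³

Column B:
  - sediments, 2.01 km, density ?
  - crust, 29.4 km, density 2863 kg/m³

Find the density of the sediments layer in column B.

Take the compensation level at the base of the deeper column (depth z_c below the surface of column A) and equate Σ ρ_i t_i down to z_c; mantle fills any gap and the z_c terms cancel.
Column A: 27.7×2687 + (z_c − 27.7)×3213
Column B: 0.808×0 + 2.01×ρ + 29.4×2863 + (z_c − 0.808 − 31.41)×3213
The z_c×3213 term appears on both sides and cancels. Collect the known terms of each column as K = Σ(ρt)_known − 3213 × (depth of known layers): K_A = 74429.9 − 3213×27.7 = −14570.2; K_B = 84172.2 − 3213×(0.808 + 31.41) = −19344.234.
Balance: K_A = K_B + 2.01×ρ, so ρ = (K_A − K_B)/2.01 = 4774.03/2.01 = 2380 kg/m³.

2380 kg/m³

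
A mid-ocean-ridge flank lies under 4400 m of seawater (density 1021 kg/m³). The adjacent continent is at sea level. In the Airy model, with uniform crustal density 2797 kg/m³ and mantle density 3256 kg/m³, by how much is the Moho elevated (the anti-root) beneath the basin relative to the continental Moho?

For local isostatic compensation: replacing crust with seawater at the top is compensated by replacing crust with mantle at the base: d (ρ_c − ρ_w) = a (ρ_m − ρ_c).
a = d (ρ_c − ρ_w)/(ρ_m − ρ_c) = 4400 m × 1776/459 = 17000 m.

17000 m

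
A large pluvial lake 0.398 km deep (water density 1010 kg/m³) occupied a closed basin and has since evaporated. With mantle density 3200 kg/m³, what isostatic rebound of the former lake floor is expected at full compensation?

u = d ρ_w/ρ_m = 0.398 km × 1010/3200 = 0.126 km.

0.126 km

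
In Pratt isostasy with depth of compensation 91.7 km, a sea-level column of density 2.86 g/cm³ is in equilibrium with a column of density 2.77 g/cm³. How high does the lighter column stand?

ρ_ref D = ρ (D + h) → h = D (ρ_ref − ρ)/ρ.
h = 91.7 km × (2.86 − 2.77)/2.77 = 2.98 km.

2.98 km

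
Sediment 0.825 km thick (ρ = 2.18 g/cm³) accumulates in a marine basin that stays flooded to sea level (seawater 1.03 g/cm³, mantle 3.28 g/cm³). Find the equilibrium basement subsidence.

0.422 km

Submarine loading: the sediment displaces seawater, and the subsidence is in turn flooded, so s (ρ_m − ρ_w) = t (ρ_sed − ρ_w).
s = 0.825 km × (2.18 − 1.03) / (3.28 − 1.03) = 0.422 km.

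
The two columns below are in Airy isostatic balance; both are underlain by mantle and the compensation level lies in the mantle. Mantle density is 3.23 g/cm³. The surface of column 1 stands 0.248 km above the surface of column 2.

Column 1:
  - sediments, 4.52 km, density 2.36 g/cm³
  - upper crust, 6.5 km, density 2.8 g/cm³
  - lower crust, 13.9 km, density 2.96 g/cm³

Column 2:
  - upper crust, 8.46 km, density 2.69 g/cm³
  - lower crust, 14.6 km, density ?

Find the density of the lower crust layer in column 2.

Take the compensation level at the base of the deeper column (depth z_c below the surface of column 1) and equate Σ ρ_i t_i down to z_c; mantle fills any gap and the z_c terms cancel.
Column 1: 4.52×2.36 + 6.5×2.8 + 13.9×2.96 + (z_c − 24.92)×3.23
Column 2: 0.248×0 + 8.46×2.69 + 14.6×ρ + (z_c − 0.248 − 23.06)×3.23
The z_c×3.23 term appears on both sides and cancels. Collect the known terms of each column as K = Σ(ρt)_known − 3.23 × (depth of known layers): K_1 = 70.0112 − 3.23×24.92 = −10.4804; K_2 = 22.7574 − 3.23×(0.248 + 23.06) = −52.52744.
Balance: K_1 = K_2 + 14.6×ρ, so ρ = (K_1 − K_2)/14.6 = 42.047/14.6 = 2.88 g/cm³.

2.88 g/cm³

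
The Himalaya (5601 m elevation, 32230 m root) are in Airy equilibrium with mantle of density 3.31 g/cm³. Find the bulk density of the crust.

ρ_c h = (ρ_m − ρ_c) r → ρ_c (h + r) = ρ_m r → ρ_c = ρ_m r / (h + r).
ρ_c = 3.31 × 32230 m / (5601 m + 32230 m) = 2.82 g/cm³.

2.82 g/cm³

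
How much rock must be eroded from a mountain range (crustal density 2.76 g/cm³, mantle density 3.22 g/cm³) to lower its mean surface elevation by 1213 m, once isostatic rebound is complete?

Net drop Δ = e − u = e − e ρ_c/ρ_m = e (ρ_m − ρ_c)/ρ_m.
e = Δ ρ_m/(ρ_m − ρ_c) = 1213 m × 3.22/0.46 = 8490 m.

8490 m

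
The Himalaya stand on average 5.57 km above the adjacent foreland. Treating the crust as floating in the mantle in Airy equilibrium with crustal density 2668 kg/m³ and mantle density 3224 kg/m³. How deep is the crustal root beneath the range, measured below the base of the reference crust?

Isostatic balance requires: the weight of the topography is balanced by the buoyancy of the root, ρ_c h = (ρ_m − ρ_c) r.
r = h · ρ_c / (ρ_m − ρ_c) = 5.57 km × 2668 / (3224 − 2668) = 26.7 km.

26.7 km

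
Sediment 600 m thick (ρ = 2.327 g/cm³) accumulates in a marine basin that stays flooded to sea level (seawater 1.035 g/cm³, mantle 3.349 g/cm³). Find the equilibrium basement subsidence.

335 m

Submarine loading: the sediment displaces seawater, and the subsidence is in turn flooded, so s (ρ_m − ρ_w) = t (ρ_sed − ρ_w).
s = 600 m × (2.327 − 1.035) / (3.349 − 1.035) = 335 m.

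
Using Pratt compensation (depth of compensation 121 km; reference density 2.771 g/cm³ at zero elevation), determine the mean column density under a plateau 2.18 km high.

Pratt balance: ρ_ref D = ρ (D + h).
ρ = ρ_ref D/(D + h) = 2.771 × 121 km/(121 km + 2.18 km) = 2.72 g/cm³.

2.72 g/cm³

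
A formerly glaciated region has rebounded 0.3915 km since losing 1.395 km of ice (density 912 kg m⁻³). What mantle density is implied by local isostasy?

ρ_m = ρ_ice t / u = 912 × 1.395 km/0.3915 km = 3250 kg m⁻³.

3250 kg m⁻³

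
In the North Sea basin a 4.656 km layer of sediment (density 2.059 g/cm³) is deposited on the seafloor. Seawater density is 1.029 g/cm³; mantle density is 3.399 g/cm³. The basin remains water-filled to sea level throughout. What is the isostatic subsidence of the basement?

Submarine loading: the sediment displaces seawater, and the subsidence is in turn flooded, so s (ρ_m − ρ_w) = t (ρ_sed − ρ_w).
s = 4.656 km × (2.059 − 1.029) / (3.399 − 1.029) = 2.02 km.

2.02 km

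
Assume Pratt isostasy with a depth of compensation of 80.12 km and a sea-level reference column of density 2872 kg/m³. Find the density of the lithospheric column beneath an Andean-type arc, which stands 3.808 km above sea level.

2740 kg/m³

Pratt balance: ρ_ref D = ρ (D + h).
ρ = ρ_ref D/(D + h) = 2872 × 80.12 km/(80.12 km + 3.808 km) = 2740 kg/m³.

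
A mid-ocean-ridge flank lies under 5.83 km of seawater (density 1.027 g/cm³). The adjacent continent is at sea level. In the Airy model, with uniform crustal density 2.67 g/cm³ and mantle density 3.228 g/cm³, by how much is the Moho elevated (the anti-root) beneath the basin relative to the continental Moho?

17.2 km

Equating mass per unit area of the two columns: replacing crust with seawater at the top is compensated by replacing crust with mantle at the base: d (ρ_c − ρ_w) = a (ρ_m − ρ_c).
a = d (ρ_c − ρ_w)/(ρ_m − ρ_c) = 5.83 km × 1.643/0.558 = 17.2 km.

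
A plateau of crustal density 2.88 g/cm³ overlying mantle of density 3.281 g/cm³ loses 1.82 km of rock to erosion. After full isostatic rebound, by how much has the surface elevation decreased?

0.222 km

Rebound u = e ρ_c/ρ_m = 1.82 km × 2.88/3.281 = 1.598 km.
Net surface drop = e − u = 1.82 km − 1.598 km = e (ρ_m − ρ_c)/ρ_m = 0.222 km.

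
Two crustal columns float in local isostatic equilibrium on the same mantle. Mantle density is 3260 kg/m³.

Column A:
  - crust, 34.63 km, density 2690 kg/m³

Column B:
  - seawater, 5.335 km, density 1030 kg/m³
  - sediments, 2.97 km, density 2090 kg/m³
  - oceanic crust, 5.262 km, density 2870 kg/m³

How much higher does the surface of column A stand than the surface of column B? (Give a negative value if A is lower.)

For any compensation level in the mantle, the mantle terms cancel and isostasy reduces to e = (Σt_A − Σt_B) − (Σ(ρt)_A − Σ(ρt)_B) / ρ_m.
Σt_A = 34.63 km; Σt_B = 13.567 km; Σ(ρt)_A = 93154.7; Σ(ρt)_B = 26804.29 (in km·kg/m³).
e = (34.63 − 13.567) − (93154.7 − 26804.29) / 3260 = 0.71 km.

0.71 km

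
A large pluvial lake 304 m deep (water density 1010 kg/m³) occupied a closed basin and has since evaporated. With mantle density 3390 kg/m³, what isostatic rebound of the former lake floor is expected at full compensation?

90.6 m

u = d ρ_w/ρ_m = 304 m × 1010/3390 = 90.6 m.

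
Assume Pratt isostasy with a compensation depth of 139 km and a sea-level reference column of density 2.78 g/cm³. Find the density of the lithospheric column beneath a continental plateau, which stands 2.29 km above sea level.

Pratt balance: ρ_ref D = ρ (D + h).
ρ = ρ_ref D/(D + h) = 2.78 × 139 km/(139 km + 2.29 km) = 2.73 g/cm³.

2.73 g/cm³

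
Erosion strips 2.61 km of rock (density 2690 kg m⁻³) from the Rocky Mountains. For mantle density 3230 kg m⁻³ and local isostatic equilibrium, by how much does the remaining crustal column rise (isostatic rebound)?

Unloading: uplift u = e ρ_c/ρ_m = 2.61 km × 2690/3230 = 2.17 km.

2.17 km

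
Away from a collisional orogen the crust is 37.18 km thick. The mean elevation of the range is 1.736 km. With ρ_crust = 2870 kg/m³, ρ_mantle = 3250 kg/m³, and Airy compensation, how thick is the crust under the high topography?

Root depth r = h ρ_c / (ρ_m − ρ_c) = 1.736 km × 2870 / 380 = 13.11 km.
Total thickness = T + h + r = 37.18 km + 1.736 km + 13.11 km = 52 km.

52 km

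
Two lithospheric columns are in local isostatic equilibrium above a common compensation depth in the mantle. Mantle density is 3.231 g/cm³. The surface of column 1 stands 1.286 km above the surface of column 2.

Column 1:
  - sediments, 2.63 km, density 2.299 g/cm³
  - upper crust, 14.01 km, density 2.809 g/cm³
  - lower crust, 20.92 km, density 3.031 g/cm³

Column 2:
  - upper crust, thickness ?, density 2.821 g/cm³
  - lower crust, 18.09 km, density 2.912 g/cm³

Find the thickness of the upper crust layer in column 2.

6.39 km

Take the compensation level at the base of the deeper column (depth z_c below the surface of column 1) and equate Σ ρ_i t_i down to z_c; mantle fills any gap and the z_c terms cancel.
Column 1: 2.63×2.299 + 14.01×2.809 + 20.92×3.031 + (z_c − 37.56)×3.231
Column 2: 1.286×0 + x×2.821 + 18.09×2.912 + (z_c − 1.286 − 18.09 − x)×3.231
The z_c×3.231 term appears on both sides and cancels. Collect the known terms of each column as K = Σ(ρt)_known − 3.231 × (depth of known layers): K_1 = 108.80898 − 3.231×37.56 = −12.54738; K_2 = 52.67808 − 3.231×(1.286 + 18.09) = −9.925776.
Balance: K_1 = K_2 − x×(3.231 − 2.821), so x = (K_2 − K_1)/(3.231 − 2.821) = 2.6216/0.41 = 6.39 km.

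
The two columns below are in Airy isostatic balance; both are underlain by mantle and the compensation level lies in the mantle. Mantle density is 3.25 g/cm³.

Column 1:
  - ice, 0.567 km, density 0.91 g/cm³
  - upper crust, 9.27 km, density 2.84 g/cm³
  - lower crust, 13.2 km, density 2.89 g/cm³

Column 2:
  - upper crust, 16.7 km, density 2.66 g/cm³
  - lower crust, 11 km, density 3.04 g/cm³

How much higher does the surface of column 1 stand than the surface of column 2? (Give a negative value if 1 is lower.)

For any compensation level in the mantle, the mantle terms cancel and isostasy reduces to e = (Σt_1 − Σt_2) − (Σ(ρt)_1 − Σ(ρt)_2) / ρ_m.
Σt_1 = 23.037 km; Σt_2 = 27.7 km; Σ(ρt)_1 = 64.99077; Σ(ρt)_2 = 77.862 (in km·g/cm³).
e = (23.037 − 27.7) − (64.99077 − 77.862) / 3.25 = −0.703 km.

−0.703 km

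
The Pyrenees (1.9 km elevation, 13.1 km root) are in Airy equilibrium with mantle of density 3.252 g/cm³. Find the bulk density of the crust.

ρ_c h = (ρ_m − ρ_c) r → ρ_c (h + r) = ρ_m r → ρ_c = ρ_m r / (h + r).
ρ_c = 3.252 × 13.1 km / (1.9 km + 13.1 km) = 2.84 g/cm³.

2.84 g/cm³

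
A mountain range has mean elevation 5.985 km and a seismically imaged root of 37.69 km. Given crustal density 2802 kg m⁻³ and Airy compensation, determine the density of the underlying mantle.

3250 kg m⁻³

Airy balance: ρ_c h = (ρ_m − ρ_c) r → ρ_m = ρ_c (1 + h/r).
ρ_m = 2802 × (1 + 5.985 km/37.69 km) = 3250 kg m⁻³.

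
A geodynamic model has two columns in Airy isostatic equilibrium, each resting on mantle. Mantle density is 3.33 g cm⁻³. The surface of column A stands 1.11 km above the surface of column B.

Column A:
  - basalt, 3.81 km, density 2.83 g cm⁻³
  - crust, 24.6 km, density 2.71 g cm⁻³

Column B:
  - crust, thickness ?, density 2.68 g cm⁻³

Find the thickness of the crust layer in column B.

20.7 km

Take the compensation level at the base of the deeper column (depth z_c below the surface of column A) and equate Σ ρ_i t_i down to z_c; mantle fills any gap and the z_c terms cancel.
Column A: 3.81×2.83 + 24.6×2.71 + (z_c − 28.41)×3.33
Column B: 1.11×0 + x×2.68 + (z_c − 1.11 − 0 − x)×3.33
The z_c×3.33 term appears on both sides and cancels. Collect the known terms of each column as K = Σ(ρt)_known − 3.33 × (depth of known layers): K_A = 77.4483 − 3.33×28.41 = −17.157; K_B = 0 − 3.33×(1.11 + 0) = −3.6963.
Balance: K_A = K_B − x×(3.33 − 2.68), so x = (K_B − K_A)/(3.33 − 2.68) = 13.4607/0.65 = 20.7 km.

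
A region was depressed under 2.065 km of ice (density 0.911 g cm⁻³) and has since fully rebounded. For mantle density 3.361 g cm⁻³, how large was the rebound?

Removing the load lets mantle flow back in; uplift u satisfies ρ_ice t = ρ_m u.
u = t ρ_ice/ρ_m = 2.065 km × 0.911/3.361 = 0.56 km.

0.56 km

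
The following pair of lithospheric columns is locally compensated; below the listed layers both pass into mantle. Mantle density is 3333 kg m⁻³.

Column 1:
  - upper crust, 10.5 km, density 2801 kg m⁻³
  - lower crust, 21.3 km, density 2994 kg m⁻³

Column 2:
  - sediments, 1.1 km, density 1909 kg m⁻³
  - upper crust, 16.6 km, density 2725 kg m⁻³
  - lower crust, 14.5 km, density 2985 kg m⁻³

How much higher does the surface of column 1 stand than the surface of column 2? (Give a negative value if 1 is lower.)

−1.17 km

For any compensation level in the mantle, the mantle terms cancel and isostasy reduces to e = (Σt_1 − Σt_2) − (Σ(ρt)_1 − Σ(ρt)_2) / ρ_m.
Σt_1 = 31.8 km; Σt_2 = 32.2 km; Σ(ρt)_1 = 93182.7; Σ(ρt)_2 = 90617.4 (in km·kg m⁻³).
e = (31.8 − 32.2) − (93182.7 − 90617.4) / 3333 = −1.17 km.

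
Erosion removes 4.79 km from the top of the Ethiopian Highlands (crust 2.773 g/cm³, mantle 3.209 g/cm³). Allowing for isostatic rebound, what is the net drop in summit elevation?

0.651 km

Rebound u = e ρ_c/ρ_m = 4.79 km × 2.773/3.209 = 4.139 km.
Net surface drop = e − u = 4.79 km − 4.139 km = e (ρ_m − ρ_c)/ρ_m = 0.651 km.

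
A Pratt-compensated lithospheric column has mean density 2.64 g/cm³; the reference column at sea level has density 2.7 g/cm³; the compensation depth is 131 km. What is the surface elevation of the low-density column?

2.98 km

ρ_ref D = ρ (D + h) → h = D (ρ_ref − ρ)/ρ.
h = 131 km × (2.7 − 2.64)/2.64 = 2.98 km.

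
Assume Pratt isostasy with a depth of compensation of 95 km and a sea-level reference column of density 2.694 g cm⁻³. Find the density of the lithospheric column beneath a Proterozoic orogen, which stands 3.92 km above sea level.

Pratt balance: ρ_ref D = ρ (D + h).
ρ = ρ_ref D/(D + h) = 2.694 × 95 km/(95 km + 3.92 km) = 2.59 g cm⁻³.

2.59 g cm⁻³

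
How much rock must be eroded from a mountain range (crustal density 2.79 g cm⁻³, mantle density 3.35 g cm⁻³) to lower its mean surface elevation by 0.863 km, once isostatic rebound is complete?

5.16 km

Net drop Δ = e − u = e − e ρ_c/ρ_m = e (ρ_m − ρ_c)/ρ_m.
e = Δ ρ_m/(ρ_m − ρ_c) = 0.863 km × 3.35/0.56 = 5.16 km.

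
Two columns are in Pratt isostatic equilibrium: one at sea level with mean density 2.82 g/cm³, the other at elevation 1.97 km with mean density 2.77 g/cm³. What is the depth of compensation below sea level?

109 km

ρ_ref D = ρ (D + h) → D (ρ_ref − ρ) = ρ h.
D = ρ h/(ρ_ref − ρ) = 2.77 × 1.97 km/(2.82 − 2.77) = 109 km.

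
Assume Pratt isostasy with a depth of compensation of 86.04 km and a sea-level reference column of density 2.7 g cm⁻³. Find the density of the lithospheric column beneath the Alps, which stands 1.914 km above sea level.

Pratt balance: ρ_ref D = ρ (D + h).
ρ = ρ_ref D/(D + h) = 2.7 × 86.04 km/(86.04 km + 1.914 km) = 2.64 g cm⁻³.

2.64 g cm⁻³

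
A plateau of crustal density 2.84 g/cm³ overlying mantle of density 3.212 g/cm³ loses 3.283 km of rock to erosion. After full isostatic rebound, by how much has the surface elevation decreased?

0.38 km

Rebound u = e ρ_c/ρ_m = 3.283 km × 2.84/3.212 = 2.903 km.
Net surface drop = e − u = 3.283 km − 2.903 km = e (ρ_m − ρ_c)/ρ_m = 0.38 km.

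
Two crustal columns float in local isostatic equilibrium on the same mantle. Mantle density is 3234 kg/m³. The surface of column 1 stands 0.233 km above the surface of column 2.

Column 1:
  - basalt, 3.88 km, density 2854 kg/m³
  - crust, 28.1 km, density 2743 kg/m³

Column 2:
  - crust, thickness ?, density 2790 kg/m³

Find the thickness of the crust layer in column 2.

32.7 km

Take the compensation level at the base of the deeper column (depth z_c below the surface of column 1) and equate Σ ρ_i t_i down to z_c; mantle fills any gap and the z_c terms cancel.
Column 1: 3.88×2854 + 28.1×2743 + (z_c − 31.98)×3234
Column 2: 0.233×0 + x×2790 + (z_c − 0.233 − 0 − x)×3234
The z_c×3234 term appears on both sides and cancels. Collect the known terms of each column as K = Σ(ρt)_known − 3234 × (depth of known layers): K_1 = 88151.82 − 3234×31.98 = −15271.5; K_2 = 0 − 3234×(0.233 + 0) = −753.522.
Balance: K_1 = K_2 − x×(3234 − 2790), so x = (K_2 − K_1)/(3234 − 2790) = 14518/444 = 32.7 km.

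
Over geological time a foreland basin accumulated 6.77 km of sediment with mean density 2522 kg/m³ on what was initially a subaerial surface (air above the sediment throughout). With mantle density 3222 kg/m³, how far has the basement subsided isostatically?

Subaerial load: s = t ρ_sed / ρ_m = 6.77 km × 2522/3222 = 5.3 km.

5.3 km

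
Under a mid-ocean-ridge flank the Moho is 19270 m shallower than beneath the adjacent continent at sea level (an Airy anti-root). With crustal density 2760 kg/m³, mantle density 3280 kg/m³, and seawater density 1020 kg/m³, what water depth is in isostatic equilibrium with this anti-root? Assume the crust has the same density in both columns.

5760 m

Replacing a thickness d of crust by seawater at the top must be balanced by replacing crust with mantle at the base: d (ρ_c − ρ_w) = a (ρ_m − ρ_c).
d = a (ρ_m − ρ_c)/(ρ_c − ρ_w) = 19270 m × 520/1740 = 5760 m.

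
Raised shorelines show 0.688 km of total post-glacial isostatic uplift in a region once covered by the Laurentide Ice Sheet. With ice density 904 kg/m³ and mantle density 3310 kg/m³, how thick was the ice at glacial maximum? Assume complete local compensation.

2.52 km

u = t ρ_ice/ρ_m → t = u ρ_m/ρ_ice = 0.688 km × 3310/904 = 2.52 km.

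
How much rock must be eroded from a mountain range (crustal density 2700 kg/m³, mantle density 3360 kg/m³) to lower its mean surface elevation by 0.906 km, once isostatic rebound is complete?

4.61 km

Net drop Δ = e − u = e − e ρ_c/ρ_m = e (ρ_m − ρ_c)/ρ_m.
e = Δ ρ_m/(ρ_m − ρ_c) = 0.906 km × 3360/660 = 4.61 km.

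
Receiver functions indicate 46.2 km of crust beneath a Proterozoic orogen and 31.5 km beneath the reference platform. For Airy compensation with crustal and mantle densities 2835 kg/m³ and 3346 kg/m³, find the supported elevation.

Excess crust Δ = 46.2 km − 31.5 km = 14.7 km, split between elevation h and root r with h + r = Δ.
Airy balance ρ_c h = (ρ_m − ρ_c) r gives r = h ρ_c/(ρ_m − ρ_c), so h (1 + ρ_c/(ρ_m − ρ_c)) = Δ, i.e. h = Δ (ρ_m − ρ_c)/ρ_m.
h = 14.7 km × 511/3346 = 2.24 km.

2.24 km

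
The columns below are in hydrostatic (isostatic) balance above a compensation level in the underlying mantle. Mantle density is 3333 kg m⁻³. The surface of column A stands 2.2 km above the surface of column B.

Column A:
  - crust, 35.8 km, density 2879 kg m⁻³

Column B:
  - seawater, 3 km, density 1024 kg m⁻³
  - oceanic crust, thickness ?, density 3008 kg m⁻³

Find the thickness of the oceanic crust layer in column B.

Take the compensation level at the base of the deeper column (depth z_c below the surface of column A) and equate Σ ρ_i t_i down to z_c; mantle fills any gap and the z_c terms cancel.
Column A: 35.8×2879 + (z_c − 35.8)×3333
Column B: 2.2×0 + 3×1024 + x×3008 + (z_c − 2.2 − 3 − x)×3333
The z_c×3333 term appears on both sides and cancels. Collect the known terms of each column as K = Σ(ρt)_known − 3333 × (depth of known layers): K_A = 103068.2 − 3333×35.8 = −16253.2; K_B = 3072 − 3333×(2.2 + 3) = −14259.6.
Balance: K_A = K_B − x×(3333 − 3008), so x = (K_B − K_A)/(3333 − 3008) = 1993.6/325 = 6.13 km.

6.13 km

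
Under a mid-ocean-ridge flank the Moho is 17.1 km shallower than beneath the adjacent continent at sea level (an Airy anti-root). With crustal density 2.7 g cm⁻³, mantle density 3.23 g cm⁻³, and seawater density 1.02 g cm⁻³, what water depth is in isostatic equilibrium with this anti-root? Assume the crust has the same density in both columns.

5.39 km

Replacing a thickness d of crust by seawater at the top must be balanced by replacing crust with mantle at the base: d (ρ_c − ρ_w) = a (ρ_m − ρ_c).
d = a (ρ_m − ρ_c)/(ρ_c − ρ_w) = 17.1 km × 0.53/1.68 = 5.39 km.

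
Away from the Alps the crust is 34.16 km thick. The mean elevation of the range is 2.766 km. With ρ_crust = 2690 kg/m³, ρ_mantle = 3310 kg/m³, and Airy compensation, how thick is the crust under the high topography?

48.9 km

Root depth r = h ρ_c / (ρ_m − ρ_c) = 2.766 km × 2690 / 620 = 12 km.
Total thickness = T + h + r = 34.16 km + 2.766 km + 12 km = 48.9 km.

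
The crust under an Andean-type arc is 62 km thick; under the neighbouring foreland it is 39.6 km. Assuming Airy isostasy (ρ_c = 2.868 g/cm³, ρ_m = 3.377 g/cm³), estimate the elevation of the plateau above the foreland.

3.38 km

Excess crust Δ = 62 km − 39.6 km = 22.4 km, split between elevation h and root r with h + r = Δ.
Airy balance ρ_c h = (ρ_m − ρ_c) r gives r = h ρ_c/(ρ_m − ρ_c), so h (1 + ρ_c/(ρ_m − ρ_c)) = Δ, i.e. h = Δ (ρ_m − ρ_c)/ρ_m.
h = 22.4 km × 0.509/3.377 = 3.38 km.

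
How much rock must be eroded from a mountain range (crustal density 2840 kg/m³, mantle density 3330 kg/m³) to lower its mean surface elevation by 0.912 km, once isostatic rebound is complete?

6.2 km

Net drop Δ = e − u = e − e ρ_c/ρ_m = e (ρ_m − ρ_c)/ρ_m.
e = Δ ρ_m/(ρ_m − ρ_c) = 0.912 km × 3330/490 = 6.2 km.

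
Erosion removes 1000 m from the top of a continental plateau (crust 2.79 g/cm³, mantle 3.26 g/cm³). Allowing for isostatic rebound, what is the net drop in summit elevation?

Rebound u = e ρ_c/ρ_m = 1000 m × 2.79/3.26 = 855.8 m.
Net surface drop = e − u = 1000 m − 855.8 m = e (ρ_m − ρ_c)/ρ_m = 144 m.

144 m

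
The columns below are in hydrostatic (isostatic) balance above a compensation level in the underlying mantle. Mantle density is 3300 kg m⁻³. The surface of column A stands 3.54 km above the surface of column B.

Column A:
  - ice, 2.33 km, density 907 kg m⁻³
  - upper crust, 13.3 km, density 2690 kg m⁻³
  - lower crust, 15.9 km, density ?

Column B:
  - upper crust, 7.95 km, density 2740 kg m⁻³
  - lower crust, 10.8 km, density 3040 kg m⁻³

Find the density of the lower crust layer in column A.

2970 kg m⁻³

Take the compensation level at the base of the deeper column (depth z_c below the surface of column A) and equate Σ ρ_i t_i down to z_c; mantle fills any gap and the z_c terms cancel.
Column A: 2.33×907 + 13.3×2690 + 15.9×ρ + (z_c − 31.53)×3300
Column B: 3.54×0 + 7.95×2740 + 10.8×3040 + (z_c − 3.54 − 18.75)×3300
The z_c×3300 term appears on both sides and cancels. Collect the known terms of each column as K = Σ(ρt)_known − 3300 × (depth of known layers): K_A = 37890.31 − 3300×31.53 = −66158.69; K_B = 54615 − 3300×(3.54 + 18.75) = −18942.
Balance: K_A + 15.9×ρ = K_B, so ρ = (K_B − K_A)/15.9 = 47216.7/15.9 = 2970 kg m⁻³.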